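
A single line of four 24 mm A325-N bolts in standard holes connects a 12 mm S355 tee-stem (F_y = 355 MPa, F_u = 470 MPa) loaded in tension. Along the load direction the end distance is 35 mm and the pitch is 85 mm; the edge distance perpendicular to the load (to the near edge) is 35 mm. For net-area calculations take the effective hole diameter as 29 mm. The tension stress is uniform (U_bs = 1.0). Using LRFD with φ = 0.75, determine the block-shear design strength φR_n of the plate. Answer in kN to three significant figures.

Shear plane L_v = 35 + 3·85 = 290 mm; A_gv = 290 × 12 = 3480 mm².
A_nv = (290 − 3.5·29) × 12 = 2262 mm².
A_nt = (35 − 0.5·29) × 12 = 246 mm².
0.6 F_u A_nv = 637.9 kN; 0.6 F_y A_gv = 741.2 kN → shear rupture governs the shear term.
R_n = 637.9 + 1.0 × 470 × 246 / 1000 = 753.5 kN.
Design strength φR_n = 0.75 × 753.5 = 565 kN.

565 kN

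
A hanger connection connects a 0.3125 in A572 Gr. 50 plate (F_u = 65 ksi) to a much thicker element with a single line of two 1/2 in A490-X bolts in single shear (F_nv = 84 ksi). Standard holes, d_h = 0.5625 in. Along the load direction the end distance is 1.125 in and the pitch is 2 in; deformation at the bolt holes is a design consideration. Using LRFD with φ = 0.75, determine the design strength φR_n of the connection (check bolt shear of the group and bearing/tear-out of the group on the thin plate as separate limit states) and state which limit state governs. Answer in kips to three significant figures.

Bolt shear: A_b = π·0.5²/4 = 0.1963 in²; R_n = 84 × 0.1963 × 2 × 1 = 32.99 kips → 0.75 × 32.99 = 24.7 kips.
Bearing (1.2 l_c t F_u ≤ 2.4 d t F_u): upper limit = 2.4·0.5·0.3125·65 = 24.38 kips.
  Edge l_c = 1.125 − 0.5625/2 = 0.8438 → r_n = 20.57 kips; interior l_c = 2 − 0.5625 = 1.438 → r_n = 24.38 kips.
  R_n,bearing = 1·20.57 + 1·24.38 = 44.94 kips → 0.75 × 44.94 = 33.7 kips.
Bolt shear governs: 24.7 kips.

24.7 kips (bolt shear governs)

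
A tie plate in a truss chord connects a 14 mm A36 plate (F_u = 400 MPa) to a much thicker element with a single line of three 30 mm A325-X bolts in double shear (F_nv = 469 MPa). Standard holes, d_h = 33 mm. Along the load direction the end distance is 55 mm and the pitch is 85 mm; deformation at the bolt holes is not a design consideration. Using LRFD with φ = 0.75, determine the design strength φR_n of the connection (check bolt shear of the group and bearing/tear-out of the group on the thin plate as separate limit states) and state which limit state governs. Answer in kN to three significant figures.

898 kN (bearing governs)

Bolt shear: A_b = π·30²/4 = 706.9 mm²; R_n = 469 × 706.9 × 3 × 2 / 1000 = 1989 kN → 0.75 × 1989 = 1490 kN.
Bearing (1.5 l_c t F_u ≤ 3.0 d t F_u): upper limit = 3.0·30·14·400 / 1000 = 504 kN.
  Edge l_c = 55 − 33/2 = 38.5 → r_n = 323.4 kN; interior l_c = 85 − 33 = 52 → r_n = 436.8 kN.
  R_n,bearing = 1·323.4 + 2·436.8 = 1197 kN → 0.75 × 1197 = 898 kN.
Bearing governs: 898 kN.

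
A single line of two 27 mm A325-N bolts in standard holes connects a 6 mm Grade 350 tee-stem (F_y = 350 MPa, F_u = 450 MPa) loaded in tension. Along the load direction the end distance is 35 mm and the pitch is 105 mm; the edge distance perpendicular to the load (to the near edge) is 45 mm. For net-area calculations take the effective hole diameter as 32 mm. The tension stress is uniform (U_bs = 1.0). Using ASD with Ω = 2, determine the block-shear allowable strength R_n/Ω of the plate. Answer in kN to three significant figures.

Shear plane L_v = 35 + 1·105 = 140 mm; A_gv = 140 × 6 = 840 mm².
A_nv = (140 − 1.5·32) × 6 = 552 mm².
A_nt = (45 − 0.5·32) × 6 = 174 mm².
0.6 F_u A_nv = 149 kN; 0.6 F_y A_gv = 176.4 kN → shear rupture governs the shear term.
R_n = 149 + 1.0 × 450 × 174 / 1000 = 227.3 kN.
Allowable strength R_n/Ω = 227.3 / 2 = 114 kN.

114 kN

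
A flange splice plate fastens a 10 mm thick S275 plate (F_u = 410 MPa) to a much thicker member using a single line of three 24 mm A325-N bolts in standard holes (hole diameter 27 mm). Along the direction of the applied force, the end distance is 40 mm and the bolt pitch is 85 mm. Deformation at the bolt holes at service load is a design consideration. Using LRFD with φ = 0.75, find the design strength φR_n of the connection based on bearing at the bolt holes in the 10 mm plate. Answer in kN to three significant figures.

452 kN

Per bolt r_n = 1.2 l_c t F_u ≤ 2.4 d t F_u; upper limit = 2.4 × 24 × 10 × 410 / 1000 = 236.2 kN.
Edge bolt: l_c = 40 − 27/2 = 26.5 mm → 1.2 × 26.5 × 10 × 410 / 1000 = 130.4 → r_n = 130.4 kN.
Interior bolts: l_c = 85 − 27 = 58 mm → 1.2 × 58 × 10 × 410 / 1000 = 285.4 → r_n = 236.2 kN.
R_n = 1 × 130.4 + 2 × 236.2 = 602.7 kN.
Design strength φR_n = 0.75 × 602.7 = 452 kN.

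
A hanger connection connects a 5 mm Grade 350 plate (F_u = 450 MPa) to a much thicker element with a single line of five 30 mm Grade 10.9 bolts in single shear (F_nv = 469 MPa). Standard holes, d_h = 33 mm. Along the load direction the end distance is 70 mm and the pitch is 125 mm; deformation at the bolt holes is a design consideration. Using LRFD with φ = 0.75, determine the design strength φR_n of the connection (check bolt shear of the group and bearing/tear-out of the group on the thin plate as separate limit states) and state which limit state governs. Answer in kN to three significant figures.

594 kN (bearing governs)

Bolt shear: A_b = π·30²/4 = 706.9 mm²; R_n = 469 × 706.9 × 5 × 1 / 1000 = 1658 kN → 0.75 × 1658 = 1240 kN.
Bearing (1.2 l_c t F_u ≤ 2.4 d t F_u): upper limit = 2.4·30·5·450 / 1000 = 162 kN.
  Edge l_c = 70 − 33/2 = 53.5 → r_n = 144.5 kN; interior l_c = 125 − 33 = 92 → r_n = 162 kN.
  R_n,bearing = 1·144.5 + 4·162 = 792.5 kN → 0.75 × 792.5 = 594 kN.
Bearing governs: 594 kN.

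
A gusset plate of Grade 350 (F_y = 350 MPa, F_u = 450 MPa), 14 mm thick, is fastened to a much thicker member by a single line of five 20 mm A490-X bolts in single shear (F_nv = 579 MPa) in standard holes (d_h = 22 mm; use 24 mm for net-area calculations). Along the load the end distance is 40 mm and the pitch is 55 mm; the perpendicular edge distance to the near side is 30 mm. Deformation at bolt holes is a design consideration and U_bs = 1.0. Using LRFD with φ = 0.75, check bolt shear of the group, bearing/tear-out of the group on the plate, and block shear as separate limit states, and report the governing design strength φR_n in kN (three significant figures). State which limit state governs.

Bolt shear: A_b = π·20²/4 = 314.2 mm²; R_n = 579 × 314.2 × 5 × 1 / 1000 = 909.5 kN → 0.75 × 909.5 = 682 kN.
Bearing: edge l_c = 29, r_n = 219.2 kN; interior l_c = 33, r_n = 249.5 kN; R_n = 219.2 + 4·249.5 = 1217 kN → 913 kN.
Block shear: A_gv = 3640, A_nv = 2128, A_nt = 252 mm²; R_n = min(0.6F_uA_nv, 0.6F_yA_gv) + U_bs·F_u·A_nt = 688 kN → 516 kN.
Block shear governs: 516 kN.

516 kN (block shear governs)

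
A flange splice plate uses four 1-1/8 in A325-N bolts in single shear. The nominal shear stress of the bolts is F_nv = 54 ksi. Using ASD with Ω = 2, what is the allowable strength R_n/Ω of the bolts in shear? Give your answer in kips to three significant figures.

107 kips

A_b = π × 1.125² / 4 = 0.994 in².
R_n = F_nv · A_b · n · n_s = 54 × 0.994 × 4 × 1 = 214.7 kips.
Allowable strength R_n/Ω = 214.7 / 2 = 107 kips.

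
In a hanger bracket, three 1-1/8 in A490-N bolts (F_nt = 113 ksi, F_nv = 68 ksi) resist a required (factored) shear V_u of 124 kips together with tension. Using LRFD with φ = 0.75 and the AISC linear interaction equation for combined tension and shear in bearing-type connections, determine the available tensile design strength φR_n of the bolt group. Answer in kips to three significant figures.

122 kips

A_b = π·1.125²/4 = 0.994 in²; f_rv = 124 / (3 × 0.994) = 41.58 ksi.
F'_nt = 1.3 F_nt − (F_nt / φF_nv) f_rv = 1.3·113 − (113/(0.75·68))·41.58 = 54.77 ksi, capped at F_nt → F'_nt = 54.77 ksi.
R_n = F'_nt · A_b · n = 54.77 × 0.994 × 3 = 163.3 kips.
Design strength φR_n = 0.75 × 163.3 = 122 kips.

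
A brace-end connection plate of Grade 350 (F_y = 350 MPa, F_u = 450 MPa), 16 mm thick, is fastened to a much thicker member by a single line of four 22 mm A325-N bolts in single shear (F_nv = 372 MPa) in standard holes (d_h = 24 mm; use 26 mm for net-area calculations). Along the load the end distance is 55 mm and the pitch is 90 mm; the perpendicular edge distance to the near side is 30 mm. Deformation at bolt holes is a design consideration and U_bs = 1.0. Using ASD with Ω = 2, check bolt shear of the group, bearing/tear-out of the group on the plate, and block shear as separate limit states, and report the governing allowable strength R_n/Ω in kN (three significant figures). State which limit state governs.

Bolt shear: A_b = π·22²/4 = 380.1 mm²; R_n = 372 × 380.1 × 4 × 1 / 1000 = 565.6 kN → 565.6 / 2 = 283 kN.
Bearing: edge l_c = 43, r_n = 371.5 kN; interior l_c = 66, r_n = 380.2 kN; R_n = 371.5 + 3·380.2 = 1512 kN → 756 kN.
Block shear: A_gv = 5200, A_nv = 3744, A_nt = 272 mm²; R_n = min(0.6F_uA_nv, 0.6F_yA_gv) + U_bs·F_u·A_nt = 1133 kN → 567 kN.
Bolt shear governs: 283 kN.

283 kN (bolt shear governs)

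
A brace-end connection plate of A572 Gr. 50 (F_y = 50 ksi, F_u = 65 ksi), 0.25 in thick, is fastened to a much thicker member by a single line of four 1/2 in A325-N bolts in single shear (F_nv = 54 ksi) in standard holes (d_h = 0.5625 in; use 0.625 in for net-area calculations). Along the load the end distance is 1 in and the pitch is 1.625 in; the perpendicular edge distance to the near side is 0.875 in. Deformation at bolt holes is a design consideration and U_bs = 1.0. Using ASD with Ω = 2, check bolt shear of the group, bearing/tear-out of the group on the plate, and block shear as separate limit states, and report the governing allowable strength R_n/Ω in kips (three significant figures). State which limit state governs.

Bolt shear: A_b = π·0.5²/4 = 0.1963 in²; R_n = 54 × 0.1963 × 4 × 1 = 42.41 kips → 42.41 / 2 = 21.2 kips.
Bearing: edge l_c = 0.7188, r_n = 14.02 kips; interior l_c = 1.062, r_n = 19.5 kips; R_n = 14.02 + 3·19.5 = 72.52 kips → 36.3 kips.
Block shear: A_gv = 1.469, A_nv = 0.9219, A_nt = 0.1406 in²; R_n = min(0.6F_uA_nv, 0.6F_yA_gv) + U_bs·F_u·A_nt = 45.09 kips → 22.5 kips.
Bolt shear governs: 21.2 kips.

21.2 kips (bolt shear governs)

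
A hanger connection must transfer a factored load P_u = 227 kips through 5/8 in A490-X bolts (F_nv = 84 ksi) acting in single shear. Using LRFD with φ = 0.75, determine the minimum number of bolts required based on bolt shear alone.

12 bolts

A_b = π·0.625²/4 = 0.3068 in².
Per-bolt design strength φR_n = 0.75 × 84 × 0.3068 × 1 = 19.33 kips.
n ≥ 227 / 19.33 = 11.74 → use 12 bolts.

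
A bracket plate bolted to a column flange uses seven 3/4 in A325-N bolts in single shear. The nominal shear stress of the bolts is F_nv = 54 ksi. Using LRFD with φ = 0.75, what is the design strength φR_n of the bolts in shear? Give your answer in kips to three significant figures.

125 kips

A_b = π × 0.75² / 4 = 0.4418 in².
R_n = F_nv · A_b · n · n_s = 54 × 0.4418 × 7 × 1 = 167 kips.
Design strength φR_n = 0.75 × 167 = 125 kips.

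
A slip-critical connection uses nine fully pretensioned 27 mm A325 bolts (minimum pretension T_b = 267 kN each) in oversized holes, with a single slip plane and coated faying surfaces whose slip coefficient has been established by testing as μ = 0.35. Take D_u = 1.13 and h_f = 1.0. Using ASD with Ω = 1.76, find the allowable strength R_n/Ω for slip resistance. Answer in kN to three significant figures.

540 kN

R_n = μ · D_u · h_f · T_b · n_s · n_b = 0.35 × 1.13 × 1.0 × 267 × 1 × 9 = 950.4 kN.
Allowable strength R_n/Ω = 950.4 / 1.76 = 540 kN.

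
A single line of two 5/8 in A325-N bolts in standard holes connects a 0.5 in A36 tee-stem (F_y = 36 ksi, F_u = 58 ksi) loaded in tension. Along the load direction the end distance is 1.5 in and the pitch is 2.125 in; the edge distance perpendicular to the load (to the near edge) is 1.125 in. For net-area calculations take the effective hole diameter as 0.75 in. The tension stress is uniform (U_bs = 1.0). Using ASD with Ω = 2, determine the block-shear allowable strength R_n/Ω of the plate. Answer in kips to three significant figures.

30.4 kips

Shear plane L_v = 1.5 + 1·2.125 = 3.625 in; A_gv = 3.625 × 0.5 = 1.812 in².
A_nv = (3.625 − 1.5·0.75) × 0.5 = 1.25 in².
A_nt = (1.125 − 0.5·0.75) × 0.5 = 0.375 in².
0.6 F_u A_nv = 43.5 kips; 0.6 F_y A_gv = 39.15 kips → shear yielding governs the shear term.
R_n = 39.15 + 1.0 × 58 × 0.375 = 60.9 kips.
Allowable strength R_n/Ω = 60.9 / 2 = 30.4 kips.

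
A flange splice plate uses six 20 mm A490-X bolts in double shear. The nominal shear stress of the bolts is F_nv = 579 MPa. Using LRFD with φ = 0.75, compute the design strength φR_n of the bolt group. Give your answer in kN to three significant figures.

1640 kN

A_b = π × 20² / 4 = 314.2 mm².
R_n = F_nv · A_b · n · n_s = 579 × 314.2 × 6 × 2 / 1000 = 2183 kN.
Design strength φR_n = 0.75 × 2183 = 1640 kN.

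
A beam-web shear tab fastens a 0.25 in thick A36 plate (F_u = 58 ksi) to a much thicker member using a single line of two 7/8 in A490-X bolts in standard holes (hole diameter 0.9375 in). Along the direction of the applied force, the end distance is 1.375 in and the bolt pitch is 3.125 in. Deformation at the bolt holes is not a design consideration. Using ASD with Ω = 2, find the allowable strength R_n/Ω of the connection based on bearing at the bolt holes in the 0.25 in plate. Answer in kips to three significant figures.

Per bolt r_n = 1.5 l_c t F_u ≤ 3.0 d t F_u; upper limit = 3.0 × 0.875 × 0.25 × 58 = 38.06 kips.
Edge bolt: l_c = 1.375 − 0.9375/2 = 0.9062 in → 1.5 × 0.9062 × 0.25 × 58 = 19.71 → r_n = 19.71 kips.
Interior bolts: l_c = 3.125 − 0.9375 = 2.188 in → 1.5 × 2.188 × 0.25 × 58 = 47.58 → r_n = 38.06 kips.
R_n = 1 × 19.71 + 1 × 38.06 = 57.77 kips.
Allowable strength R_n/Ω = 57.77 / 2 = 28.9 kips.

28.9 kips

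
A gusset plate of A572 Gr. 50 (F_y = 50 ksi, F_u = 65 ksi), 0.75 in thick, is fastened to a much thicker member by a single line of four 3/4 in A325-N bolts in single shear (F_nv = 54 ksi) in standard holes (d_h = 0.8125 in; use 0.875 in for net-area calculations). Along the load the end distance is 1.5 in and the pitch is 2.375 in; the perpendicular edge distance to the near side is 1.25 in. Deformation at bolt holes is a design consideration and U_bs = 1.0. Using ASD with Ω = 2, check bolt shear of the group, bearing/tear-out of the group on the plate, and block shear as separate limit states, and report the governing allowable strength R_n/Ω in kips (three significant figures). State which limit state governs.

47.7 kips (bolt shear governs)

Bolt shear: A_b = π·0.75²/4 = 0.4418 in²; R_n = 54 × 0.4418 × 4 × 1 = 95.43 kips → 95.43 / 2 = 47.7 kips.
Bearing: edge l_c = 1.094, r_n = 63.98 kips; interior l_c = 1.562, r_n = 87.75 kips; R_n = 63.98 + 3·87.75 = 327.2 kips → 164 kips.
Block shear: A_gv = 6.469, A_nv = 4.172, A_nt = 0.6094 in²; R_n = min(0.6F_uA_nv, 0.6F_yA_gv) + U_bs·F_u·A_nt = 202.3 kips → 101 kips.
Bolt shear governs: 47.7 kips.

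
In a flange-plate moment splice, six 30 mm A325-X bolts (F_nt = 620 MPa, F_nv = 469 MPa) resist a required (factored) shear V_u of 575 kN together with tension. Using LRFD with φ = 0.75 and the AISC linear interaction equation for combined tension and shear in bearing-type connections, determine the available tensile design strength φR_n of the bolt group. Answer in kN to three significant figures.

1800 kN

A_b = π·30²/4 = 706.9 mm²; f_rv = 575 × 1000 / (6 × 706.9) = 135.6 MPa.
F'_nt = 1.3 F_nt − (F_nt / φF_nv) f_rv = 1.3·620 − (620/(0.75·469))·135.6 = 567 MPa, capped at F_nt → F'_nt = 567 MPa.
R_n = F'_nt · A_b · n = 567 × 706.9 × 6 / 1000 = 2405 kN.
Design strength φR_n = 0.75 × 2405 = 1800 kN.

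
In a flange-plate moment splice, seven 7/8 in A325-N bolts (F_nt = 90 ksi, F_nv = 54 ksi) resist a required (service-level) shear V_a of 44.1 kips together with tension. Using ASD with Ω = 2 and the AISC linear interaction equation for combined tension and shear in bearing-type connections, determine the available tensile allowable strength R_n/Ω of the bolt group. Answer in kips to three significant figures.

173 kips

A_b = π·0.875²/4 = 0.6013 in²; f_rv = 44.1 / (7 × 0.6013) = 10.48 ksi.
F'_nt = 1.3 F_nt − (Ω F_nt / F_nv) f_rv = 1.3·90 − (2·90/54)·10.48 = 82.08 ksi, capped at F_nt → F'_nt = 82.08 ksi.
R_n = F'_nt · A_b · n = 82.08 × 0.6013 × 7 = 345.5 kips.
Allowable strength R_n/Ω = 345.5 / 2 = 173 kips.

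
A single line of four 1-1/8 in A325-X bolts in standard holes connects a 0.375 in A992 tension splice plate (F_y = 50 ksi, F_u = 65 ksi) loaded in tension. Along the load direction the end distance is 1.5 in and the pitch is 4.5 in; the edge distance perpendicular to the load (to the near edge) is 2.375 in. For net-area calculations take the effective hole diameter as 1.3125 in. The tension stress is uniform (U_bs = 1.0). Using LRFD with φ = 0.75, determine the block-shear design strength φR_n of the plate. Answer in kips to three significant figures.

146 kips

Shear plane L_v = 1.5 + 3·4.5 = 15 in; A_gv = 15 × 0.375 = 5.625 in².
A_nv = (15 − 3.5·1.3125) × 0.375 = 3.902 in².
A_nt = (2.375 − 0.5·1.3125) × 0.375 = 0.6445 in².
0.6 F_u A_nv = 152.2 kips; 0.6 F_y A_gv = 168.8 kips → shear rupture governs the shear term.
R_n = 152.2 + 1.0 × 65 × 0.6445 = 194.1 kips.
Design strength φR_n = 0.75 × 194.1 = 146 kips.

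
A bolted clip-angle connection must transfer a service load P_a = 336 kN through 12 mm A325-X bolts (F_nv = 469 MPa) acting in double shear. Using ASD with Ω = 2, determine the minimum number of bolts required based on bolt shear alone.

A_b = π·12²/4 = 113.1 mm².
Per-bolt allowable strength R_n/Ω = 469 × 113.1 × 2 / 1000 / 2 = 53.04 kN.
n ≥ 336 / 53.04 = 6.335 → use 7 bolts.

7 bolts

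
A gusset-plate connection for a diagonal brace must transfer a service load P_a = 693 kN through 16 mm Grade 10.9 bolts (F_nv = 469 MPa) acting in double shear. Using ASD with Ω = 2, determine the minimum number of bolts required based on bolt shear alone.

A_b = π·16²/4 = 201.1 mm².
Per-bolt allowable strength R_n/Ω = 469 × 201.1 × 2 / 1000 / 2 = 94.3 kN.
n ≥ 693 / 94.3 = 7.349 → use 8 bolts.

8 bolts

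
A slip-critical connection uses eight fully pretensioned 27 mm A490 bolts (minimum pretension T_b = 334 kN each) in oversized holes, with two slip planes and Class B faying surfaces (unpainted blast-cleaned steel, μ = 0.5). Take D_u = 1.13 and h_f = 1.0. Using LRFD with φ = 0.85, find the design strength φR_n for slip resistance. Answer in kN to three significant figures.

R_n = μ · D_u · h_f · T_b · n_s · n_b = 0.5 × 1.13 × 1.0 × 334 × 2 × 8 = 3019 kN.
Design strength φR_n = 0.85 × 3019 = 2570 kN.

2570 kN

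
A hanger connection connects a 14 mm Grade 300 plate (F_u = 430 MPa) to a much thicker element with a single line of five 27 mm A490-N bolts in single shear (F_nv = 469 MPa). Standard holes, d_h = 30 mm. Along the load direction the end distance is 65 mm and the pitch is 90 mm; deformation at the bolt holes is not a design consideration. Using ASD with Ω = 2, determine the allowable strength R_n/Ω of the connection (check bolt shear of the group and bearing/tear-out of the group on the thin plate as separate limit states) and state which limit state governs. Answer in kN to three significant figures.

Bolt shear: A_b = π·27²/4 = 572.6 mm²; R_n = 469 × 572.6 × 5 × 1 / 1000 = 1343 kN → 1343 / 2 = 671 kN.
Bearing (1.5 l_c t F_u ≤ 3.0 d t F_u): upper limit = 3.0·27·14·430 / 1000 = 487.6 kN.
  Edge l_c = 65 − 30/2 = 50 → r_n = 451.5 kN; interior l_c = 90 − 30 = 60 → r_n = 487.6 kN.
  R_n,bearing = 1·451.5 + 4·487.6 = 2402 kN → 2402 / 2 = 1200 kN.
Bolt shear governs: 671 kN.

671 kN (bolt shear governs)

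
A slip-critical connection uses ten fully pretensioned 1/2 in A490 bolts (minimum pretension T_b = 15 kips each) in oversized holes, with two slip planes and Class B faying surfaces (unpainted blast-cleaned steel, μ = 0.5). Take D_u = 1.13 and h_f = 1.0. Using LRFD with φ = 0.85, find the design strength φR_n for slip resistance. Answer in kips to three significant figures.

144 kips

R_n = μ · D_u · h_f · T_b · n_s · n_b = 0.5 × 1.13 × 1.0 × 15 × 2 × 10 = 169.5 kips.
Design strength φR_n = 0.85 × 169.5 = 144 kips.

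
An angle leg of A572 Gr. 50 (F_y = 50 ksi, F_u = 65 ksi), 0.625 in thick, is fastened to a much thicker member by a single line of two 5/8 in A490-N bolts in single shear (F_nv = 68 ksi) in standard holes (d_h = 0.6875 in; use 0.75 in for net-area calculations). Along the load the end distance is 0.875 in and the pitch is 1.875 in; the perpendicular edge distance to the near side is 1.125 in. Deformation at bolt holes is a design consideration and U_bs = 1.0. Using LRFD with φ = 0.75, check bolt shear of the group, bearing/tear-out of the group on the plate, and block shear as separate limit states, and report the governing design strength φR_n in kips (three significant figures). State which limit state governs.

31.3 kips (bolt shear governs)

Bolt shear: A_b = π·0.625²/4 = 0.3068 in²; R_n = 68 × 0.3068 × 2 × 1 = 41.72 kips → 0.75 × 41.72 = 31.3 kips.
Bearing: edge l_c = 0.5312, r_n = 25.9 kips; interior l_c = 1.188, r_n = 57.89 kips; R_n = 25.9 + 1·57.89 = 83.79 kips → 62.8 kips.
Block shear: A_gv = 1.719, A_nv = 1.016, A_nt = 0.4688 in²; R_n = min(0.6F_uA_nv, 0.6F_yA_gv) + U_bs·F_u·A_nt = 70.08 kips → 52.6 kips.
Bolt shear governs: 31.3 kips.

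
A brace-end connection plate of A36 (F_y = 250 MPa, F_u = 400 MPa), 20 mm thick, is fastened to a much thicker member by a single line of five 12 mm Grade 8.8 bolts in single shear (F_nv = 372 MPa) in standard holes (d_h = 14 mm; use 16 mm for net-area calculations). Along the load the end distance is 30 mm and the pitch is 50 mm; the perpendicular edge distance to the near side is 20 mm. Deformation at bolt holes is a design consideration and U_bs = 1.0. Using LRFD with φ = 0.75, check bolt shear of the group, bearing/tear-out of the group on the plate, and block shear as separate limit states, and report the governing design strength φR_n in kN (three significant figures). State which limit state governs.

158 kN (bolt shear governs)

Bolt shear: A_b = π·12²/4 = 113.1 mm²; R_n = 372 × 113.1 × 5 × 1 / 1000 = 210.4 kN → 0.75 × 210.4 = 158 kN.
Bearing: edge l_c = 23, r_n = 220.8 kN; interior l_c = 36, r_n = 230.4 kN; R_n = 220.8 + 4·230.4 = 1142 kN → 857 kN.
Block shear: A_gv = 4600, A_nv = 3160, A_nt = 240 mm²; R_n = min(0.6F_uA_nv, 0.6F_yA_gv) + U_bs·F_u·A_nt = 786 kN → 590 kN.
Bolt shear governs: 158 kN.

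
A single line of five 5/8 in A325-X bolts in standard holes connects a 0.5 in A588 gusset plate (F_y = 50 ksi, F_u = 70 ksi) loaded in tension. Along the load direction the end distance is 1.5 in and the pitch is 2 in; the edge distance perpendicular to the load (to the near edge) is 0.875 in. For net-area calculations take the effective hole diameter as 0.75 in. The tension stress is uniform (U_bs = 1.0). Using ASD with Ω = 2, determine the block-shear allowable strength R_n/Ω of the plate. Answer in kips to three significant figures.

73.1 kips

Shear plane L_v = 1.5 + 4·2 = 9.5 in; A_gv = 9.5 × 0.5 = 4.75 in².
A_nv = (9.5 − 4.5·0.75) × 0.5 = 3.062 in².
A_nt = (0.875 − 0.5·0.75) × 0.5 = 0.25 in².
0.6 F_u A_nv = 128.6 kips; 0.6 F_y A_gv = 142.5 kips → shear rupture governs the shear term.
R_n = 128.6 + 1.0 × 70 × 0.25 = 146.1 kips.
Allowable strength R_n/Ω = 146.1 / 2 = 73.1 kips.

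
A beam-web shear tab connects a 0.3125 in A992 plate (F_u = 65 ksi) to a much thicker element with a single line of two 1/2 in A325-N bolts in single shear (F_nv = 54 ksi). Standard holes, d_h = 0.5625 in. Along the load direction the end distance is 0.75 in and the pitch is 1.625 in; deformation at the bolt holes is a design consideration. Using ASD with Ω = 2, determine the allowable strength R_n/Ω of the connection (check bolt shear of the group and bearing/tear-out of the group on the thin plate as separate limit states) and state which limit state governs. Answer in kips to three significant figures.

10.6 kips (bolt shear governs)

Bolt shear: A_b = π·0.5²/4 = 0.1963 in²; R_n = 54 × 0.1963 × 2 × 1 = 21.21 kips → 21.21 / 2 = 10.6 kips.
Bearing (1.2 l_c t F_u ≤ 2.4 d t F_u): upper limit = 2.4·0.5·0.3125·65 = 24.38 kips.
  Edge l_c = 0.75 − 0.5625/2 = 0.4688 → r_n = 11.43 kips; interior l_c = 1.625 − 0.5625 = 1.062 → r_n = 24.38 kips.
  R_n,bearing = 1·11.43 + 1·24.38 = 35.8 kips → 35.8 / 2 = 17.9 kips.
Bolt shear governs: 10.6 kips.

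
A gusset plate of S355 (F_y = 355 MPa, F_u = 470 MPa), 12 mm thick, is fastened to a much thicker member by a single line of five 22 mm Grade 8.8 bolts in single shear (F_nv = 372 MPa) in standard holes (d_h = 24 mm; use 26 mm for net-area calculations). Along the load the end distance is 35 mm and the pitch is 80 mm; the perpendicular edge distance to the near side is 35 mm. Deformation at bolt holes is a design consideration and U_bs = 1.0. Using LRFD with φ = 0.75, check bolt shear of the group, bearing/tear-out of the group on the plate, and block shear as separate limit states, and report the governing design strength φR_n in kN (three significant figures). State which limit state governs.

Bolt shear: A_b = π·22²/4 = 380.1 mm²; R_n = 372 × 380.1 × 5 × 1 / 1000 = 707 kN → 0.75 × 707 = 530 kN.
Bearing: edge l_c = 23, r_n = 155.7 kN; interior l_c = 56, r_n = 297.8 kN; R_n = 155.7 + 4·297.8 = 1347 kN → 1010 kN.
Block shear: A_gv = 4260, A_nv = 2856, A_nt = 264 mm²; R_n = min(0.6F_uA_nv, 0.6F_yA_gv) + U_bs·F_u·A_nt = 929.5 kN → 697 kN.
Bolt shear governs: 530 kN.

530 kN (bolt shear governs)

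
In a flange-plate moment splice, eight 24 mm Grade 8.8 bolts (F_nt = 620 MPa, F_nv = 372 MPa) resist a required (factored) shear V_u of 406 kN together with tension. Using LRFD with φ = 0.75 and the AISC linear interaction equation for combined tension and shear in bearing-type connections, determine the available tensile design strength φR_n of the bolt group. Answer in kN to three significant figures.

A_b = π·24²/4 = 452.4 mm²; f_rv = 406 × 1000 / (8 × 452.4) = 112.2 MPa.
F'_nt = 1.3 F_nt − (F_nt / φF_nv) f_rv = 1.3·620 − (620/(0.75·372))·112.2 = 556.7 MPa, capped at F_nt → F'_nt = 556.7 MPa.
R_n = F'_nt · A_b · n = 556.7 × 452.4 × 8 / 1000 = 2015 kN.
Design strength φR_n = 0.75 × 2015 = 1510 kN.

1510 kN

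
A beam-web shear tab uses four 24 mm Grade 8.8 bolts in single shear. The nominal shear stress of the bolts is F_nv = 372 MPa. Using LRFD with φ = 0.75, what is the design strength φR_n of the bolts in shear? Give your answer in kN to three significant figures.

505 kN

A_b = π × 24² / 4 = 452.4 mm².
R_n = F_nv · A_b · n · n_s = 372 × 452.4 × 4 × 1 / 1000 = 673.2 kN.
Design strength φR_n = 0.75 × 673.2 = 505 kN.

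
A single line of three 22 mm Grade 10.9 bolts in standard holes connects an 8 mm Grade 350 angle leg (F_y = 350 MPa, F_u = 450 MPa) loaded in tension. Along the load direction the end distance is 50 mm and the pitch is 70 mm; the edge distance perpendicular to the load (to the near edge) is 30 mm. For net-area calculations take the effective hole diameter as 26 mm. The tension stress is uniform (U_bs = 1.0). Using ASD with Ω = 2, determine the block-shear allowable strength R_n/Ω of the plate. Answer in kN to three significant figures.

166 kN

Shear plane L_v = 50 + 2·70 = 190 mm; A_gv = 190 × 8 = 1520 mm².
A_nv = (190 − 2.5·26) × 8 = 1000 mm².
A_nt = (30 − 0.5·26) × 8 = 136 mm².
0.6 F_u A_nv = 270 kN; 0.6 F_y A_gv = 319.2 kN → shear rupture governs the shear term.
R_n = 270 + 1.0 × 450 × 136 / 1000 = 331.2 kN.
Allowable strength R_n/Ω = 331.2 / 2 = 166 kN.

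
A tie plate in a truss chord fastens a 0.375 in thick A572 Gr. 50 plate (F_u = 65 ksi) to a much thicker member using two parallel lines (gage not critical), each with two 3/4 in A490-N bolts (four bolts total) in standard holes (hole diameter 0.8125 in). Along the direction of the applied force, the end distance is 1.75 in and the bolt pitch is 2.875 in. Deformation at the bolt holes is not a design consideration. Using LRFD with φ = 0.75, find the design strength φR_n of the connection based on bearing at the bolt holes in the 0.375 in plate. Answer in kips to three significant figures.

Per bolt r_n = 1.5 l_c t F_u ≤ 3.0 d t F_u; upper limit = 3.0 × 0.75 × 0.375 × 65 = 54.84 kips.
Edge bolt: l_c = 1.75 − 0.8125/2 = 1.344 in → 1.5 × 1.344 × 0.375 × 65 = 49.13 → r_n = 49.13 kips.
Interior bolts: l_c = 2.875 − 0.8125 = 2.062 in → 1.5 × 2.062 × 0.375 × 65 = 75.41 → r_n = 54.84 kips.
R_n = 2 × 49.13 + 2 × 54.84 = 207.9 kips.
Design strength φR_n = 0.75 × 207.9 = 156 kips.

156 kips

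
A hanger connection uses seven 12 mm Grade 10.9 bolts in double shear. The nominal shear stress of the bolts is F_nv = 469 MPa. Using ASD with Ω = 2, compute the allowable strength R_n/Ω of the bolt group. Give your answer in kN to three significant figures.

371 kN

A_b = π × 12² / 4 = 113.1 mm².
R_n = F_nv · A_b · n · n_s = 469 × 113.1 × 7 × 2 / 1000 = 742.6 kN.
Allowable strength R_n/Ω = 742.6 / 2 = 371 kN.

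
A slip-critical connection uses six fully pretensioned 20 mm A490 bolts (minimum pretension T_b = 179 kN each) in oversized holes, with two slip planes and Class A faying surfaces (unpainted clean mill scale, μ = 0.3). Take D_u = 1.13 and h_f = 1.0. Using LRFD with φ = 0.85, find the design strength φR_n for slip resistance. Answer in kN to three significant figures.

R_n = μ · D_u · h_f · T_b · n_s · n_b = 0.3 × 1.13 × 1.0 × 179 × 2 × 6 = 728.2 kN.
Design strength φR_n = 0.85 × 728.2 = 619 kN.

619 kN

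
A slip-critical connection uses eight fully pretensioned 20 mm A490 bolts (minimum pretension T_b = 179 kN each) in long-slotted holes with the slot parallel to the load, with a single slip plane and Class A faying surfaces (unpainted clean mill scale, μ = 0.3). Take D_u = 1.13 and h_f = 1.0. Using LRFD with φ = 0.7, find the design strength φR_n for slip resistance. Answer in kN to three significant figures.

R_n = μ · D_u · h_f · T_b · n_s · n_b = 0.3 × 1.13 × 1.0 × 179 × 1 × 8 = 485.4 kN.
Design strength φR_n = 0.7 × 485.4 = 340 kN.

340 kN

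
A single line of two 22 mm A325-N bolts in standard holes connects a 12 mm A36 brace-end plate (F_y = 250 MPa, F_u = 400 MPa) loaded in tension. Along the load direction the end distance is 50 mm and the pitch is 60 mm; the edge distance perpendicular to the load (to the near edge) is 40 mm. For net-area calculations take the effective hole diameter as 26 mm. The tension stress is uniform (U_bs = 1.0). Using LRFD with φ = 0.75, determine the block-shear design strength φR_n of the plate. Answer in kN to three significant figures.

Shear plane L_v = 50 + 1·60 = 110 mm; A_gv = 110 × 12 = 1320 mm².
A_nv = (110 − 1.5·26) × 12 = 852 mm².
A_nt = (40 − 0.5·26) × 12 = 324 mm².
0.6 F_u A_nv = 204.5 kN; 0.6 F_y A_gv = 198 kN → shear yielding governs the shear term.
R_n = 198 + 1.0 × 400 × 324 / 1000 = 327.6 kN.
Design strength φR_n = 0.75 × 327.6 = 246 kN.

246 kN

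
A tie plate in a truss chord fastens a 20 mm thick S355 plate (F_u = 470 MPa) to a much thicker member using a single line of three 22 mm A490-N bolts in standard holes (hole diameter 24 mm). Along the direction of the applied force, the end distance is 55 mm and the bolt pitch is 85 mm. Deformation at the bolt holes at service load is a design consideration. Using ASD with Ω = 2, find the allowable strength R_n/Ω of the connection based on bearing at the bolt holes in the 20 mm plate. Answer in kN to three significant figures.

Per bolt r_n = 1.2 l_c t F_u ≤ 2.4 d t F_u; upper limit = 2.4 × 22 × 20 × 470 / 1000 = 496.3 kN.
Edge bolt: l_c = 55 − 24/2 = 43 mm → 1.2 × 43 × 20 × 470 / 1000 = 485 → r_n = 485 kN.
Interior bolts: l_c = 85 − 24 = 61 mm → 1.2 × 61 × 20 × 470 / 1000 = 688.1 → r_n = 496.3 kN.
R_n = 1 × 485 + 2 × 496.3 = 1478 kN.
Allowable strength R_n/Ω = 1478 / 2 = 739 kN.

739 kN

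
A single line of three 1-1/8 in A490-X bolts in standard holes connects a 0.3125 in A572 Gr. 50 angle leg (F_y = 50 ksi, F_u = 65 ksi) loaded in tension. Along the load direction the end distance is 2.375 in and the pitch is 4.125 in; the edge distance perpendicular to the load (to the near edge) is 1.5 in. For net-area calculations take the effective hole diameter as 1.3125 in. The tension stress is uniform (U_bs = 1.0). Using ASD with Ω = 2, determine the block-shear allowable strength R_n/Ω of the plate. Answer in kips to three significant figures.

Shear plane L_v = 2.375 + 2·4.125 = 10.62 in; A_gv = 10.62 × 0.3125 = 3.32 in².
A_nv = (10.62 − 2.5·1.3125) × 0.3125 = 2.295 in².
A_nt = (1.5 − 0.5·1.3125) × 0.3125 = 0.2637 in².
0.6 F_u A_nv = 89.5 kips; 0.6 F_y A_gv = 99.61 kips → shear rupture governs the shear term.
R_n = 89.5 + 1.0 × 65 × 0.2637 = 106.6 kips.
Allowable strength R_n/Ω = 106.6 / 2 = 53.3 kips.

53.3 kips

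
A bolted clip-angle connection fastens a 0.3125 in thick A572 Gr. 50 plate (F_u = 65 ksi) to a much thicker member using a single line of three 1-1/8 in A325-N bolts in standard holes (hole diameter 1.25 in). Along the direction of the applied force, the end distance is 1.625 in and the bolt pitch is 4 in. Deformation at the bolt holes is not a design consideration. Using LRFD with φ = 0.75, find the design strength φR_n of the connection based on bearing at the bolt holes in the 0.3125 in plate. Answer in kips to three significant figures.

Per bolt r_n = 1.5 l_c t F_u ≤ 3.0 d t F_u; upper limit = 3.0 × 1.125 × 0.3125 × 65 = 68.55 kips.
Edge bolt: l_c = 1.625 − 1.25/2 = 1 in → 1.5 × 1 × 0.3125 × 65 = 30.47 → r_n = 30.47 kips.
Interior bolts: l_c = 4 − 1.25 = 2.75 in → 1.5 × 2.75 × 0.3125 × 65 = 83.79 → r_n = 68.55 kips.
R_n = 1 × 30.47 + 2 × 68.55 = 167.6 kips.
Design strength φR_n = 0.75 × 167.6 = 126 kips.

126 kips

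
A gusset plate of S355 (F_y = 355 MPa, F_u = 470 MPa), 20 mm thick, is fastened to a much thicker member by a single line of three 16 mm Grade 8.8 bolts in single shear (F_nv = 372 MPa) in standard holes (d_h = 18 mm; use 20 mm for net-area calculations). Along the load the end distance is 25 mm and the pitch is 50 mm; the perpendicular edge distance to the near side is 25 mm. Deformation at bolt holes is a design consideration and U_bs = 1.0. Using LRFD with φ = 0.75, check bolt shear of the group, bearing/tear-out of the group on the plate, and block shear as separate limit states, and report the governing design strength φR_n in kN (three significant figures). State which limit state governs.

168 kN (bolt shear governs)

Bolt shear: A_b = π·16²/4 = 201.1 mm²; R_n = 372 × 201.1 × 3 × 1 / 1000 = 224.4 kN → 0.75 × 224.4 = 168 kN.
Bearing: edge l_c = 16, r_n = 180.5 kN; interior l_c = 32, r_n = 361 kN; R_n = 180.5 + 2·361 = 902.4 kN → 677 kN.
Block shear: A_gv = 2500, A_nv = 1500, A_nt = 300 mm²; R_n = min(0.6F_uA_nv, 0.6F_yA_gv) + U_bs·F_u·A_nt = 564 kN → 423 kN.
Bolt shear governs: 168 kN.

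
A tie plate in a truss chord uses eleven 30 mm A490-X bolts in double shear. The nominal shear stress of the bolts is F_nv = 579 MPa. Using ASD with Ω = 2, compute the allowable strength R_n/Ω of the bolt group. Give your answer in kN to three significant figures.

A_b = π × 30² / 4 = 706.9 mm².
R_n = F_nv · A_b · n · n_s = 579 × 706.9 × 11 × 2 / 1000 = 9004 kN.
Allowable strength R_n/Ω = 9004 / 2 = 4500 kN.

4500 kN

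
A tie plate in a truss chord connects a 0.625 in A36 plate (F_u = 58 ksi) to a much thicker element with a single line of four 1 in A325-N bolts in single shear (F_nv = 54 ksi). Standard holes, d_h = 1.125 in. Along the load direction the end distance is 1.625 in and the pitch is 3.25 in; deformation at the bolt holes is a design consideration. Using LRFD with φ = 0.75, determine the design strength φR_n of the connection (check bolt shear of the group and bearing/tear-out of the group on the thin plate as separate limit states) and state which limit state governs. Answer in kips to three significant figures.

127 kips (bolt shear governs)

Bolt shear: A_b = π·1²/4 = 0.7854 in²; R_n = 54 × 0.7854 × 4 × 1 = 169.6 kips → 0.75 × 169.6 = 127 kips.
Bearing (1.2 l_c t F_u ≤ 2.4 d t F_u): upper limit = 2.4·1·0.625·58 = 87 kips.
  Edge l_c = 1.625 − 1.125/2 = 1.062 → r_n = 46.22 kips; interior l_c = 3.25 − 1.125 = 2.125 → r_n = 87 kips.
  R_n,bearing = 1·46.22 + 3·87 = 307.2 kips → 0.75 × 307.2 = 230 kips.
Bolt shear governs: 127 kips.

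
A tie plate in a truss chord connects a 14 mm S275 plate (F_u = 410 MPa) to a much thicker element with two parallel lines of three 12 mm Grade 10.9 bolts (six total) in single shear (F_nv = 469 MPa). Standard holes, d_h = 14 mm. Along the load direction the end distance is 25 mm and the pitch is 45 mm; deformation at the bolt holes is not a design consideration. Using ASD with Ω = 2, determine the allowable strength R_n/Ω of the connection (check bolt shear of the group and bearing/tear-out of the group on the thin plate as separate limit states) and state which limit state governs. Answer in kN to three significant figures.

Bolt shear: A_b = π·12²/4 = 113.1 mm²; R_n = 469 × 113.1 × 6 × 1 / 1000 = 318.3 kN → 318.3 / 2 = 159 kN.
Bearing (1.5 l_c t F_u ≤ 3.0 d t F_u): upper limit = 3.0·12·14·410 / 1000 = 206.6 kN.
  Edge l_c = 25 − 14/2 = 18 → r_n = 155 kN; interior l_c = 45 − 14 = 31 → r_n = 206.6 kN.
  R_n,bearing = 2·155 + 4·206.6 = 1137 kN → 1137 / 2 = 568 kN.
Bolt shear governs: 159 kN.

159 kN (bolt shear governs)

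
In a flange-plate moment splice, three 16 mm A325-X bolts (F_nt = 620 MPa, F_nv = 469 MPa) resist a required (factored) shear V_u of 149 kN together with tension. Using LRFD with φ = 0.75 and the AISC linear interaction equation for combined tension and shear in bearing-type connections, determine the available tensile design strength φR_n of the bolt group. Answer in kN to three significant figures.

A_b = π·16²/4 = 201.1 mm²; f_rv = 149 × 1000 / (3 × 201.1) = 247 MPa.
F'_nt = 1.3 F_nt − (F_nt / φF_nv) f_rv = 1.3·620 − (620/(0.75·469))·247 = 370.6 MPa, capped at F_nt → F'_nt = 370.6 MPa.
R_n = F'_nt · A_b · n = 370.6 × 201.1 × 3 / 1000 = 223.5 kN.
Design strength φR_n = 0.75 × 223.5 = 168 kN.

168 kN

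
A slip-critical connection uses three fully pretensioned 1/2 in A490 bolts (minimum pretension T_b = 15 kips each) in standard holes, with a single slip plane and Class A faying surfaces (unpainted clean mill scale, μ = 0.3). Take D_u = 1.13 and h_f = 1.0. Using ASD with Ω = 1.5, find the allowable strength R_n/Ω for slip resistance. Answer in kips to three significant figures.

R_n = μ · D_u · h_f · T_b · n_s · n_b = 0.3 × 1.13 × 1.0 × 15 × 1 × 3 = 15.25 kips.
Allowable strength R_n/Ω = 15.25 / 1.5 = 10.2 kips.

10.2 kips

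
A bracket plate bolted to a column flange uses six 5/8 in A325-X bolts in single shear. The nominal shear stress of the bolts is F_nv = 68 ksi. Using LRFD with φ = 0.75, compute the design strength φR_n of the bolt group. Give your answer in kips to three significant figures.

A_b = π × 0.625² / 4 = 0.3068 in².
R_n = F_nv · A_b · n · n_s = 68 × 0.3068 × 6 × 1 = 125.2 kips.
Design strength φR_n = 0.75 × 125.2 = 93.9 kips.

93.9 kips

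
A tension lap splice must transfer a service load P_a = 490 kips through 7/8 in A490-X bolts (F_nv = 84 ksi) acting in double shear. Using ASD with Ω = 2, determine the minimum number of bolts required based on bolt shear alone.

10 bolts

A_b = π·0.875²/4 = 0.6013 in².
Per-bolt allowable strength R_n/Ω = 84 × 0.6013 × 2 / 2 = 50.51 kips.
n ≥ 490 / 50.51 = 9.701 → use 10 bolts.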